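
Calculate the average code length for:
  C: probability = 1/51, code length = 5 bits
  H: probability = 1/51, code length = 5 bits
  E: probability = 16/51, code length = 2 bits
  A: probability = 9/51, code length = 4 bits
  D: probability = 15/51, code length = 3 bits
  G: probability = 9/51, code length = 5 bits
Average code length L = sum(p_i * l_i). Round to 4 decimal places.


Weighted contributions p_i * l_i:
  C: (1/51) * 5 = 5/51
  H: (1/51) * 5 = 5/51
  E: (16/51) * 2 = 32/51
  A: (9/51) * 4 = 36/51
  D: (15/51) * 3 = 45/51
  G: (9/51) * 5 = 45/51
Sum = (5 + 5 + 32 + 36 + 45 + 45)/51 = 168/51

L = 168/51 = 3.2941 bits/symbol


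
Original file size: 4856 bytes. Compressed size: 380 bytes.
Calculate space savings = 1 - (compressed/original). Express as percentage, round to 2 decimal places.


ratio = compressed/original = 380/4856 = 0.078254
savings = 1 - ratio = 1 - 0.078254 = 0.921746
as a percentage: 0.921746 * 100 = 92.17%

Space savings = 1 - 380/4856 = 92.17%


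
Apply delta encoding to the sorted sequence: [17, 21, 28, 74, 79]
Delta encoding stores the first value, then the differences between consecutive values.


First value: 17
Deltas:
  21 - 17 = 4
  28 - 21 = 7
  74 - 28 = 46
  79 - 74 = 5


Delta encoded: [17, 4, 7, 46, 5]


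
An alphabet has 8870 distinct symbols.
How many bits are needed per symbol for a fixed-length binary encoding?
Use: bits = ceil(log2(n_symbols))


log2(8870) = 13.1147
Bracket: 2^13 = 8192 < 8870 <= 2^14 = 16384
So ceil(log2(8870)) = 14

bits = ceil(log2(8870)) = ceil(13.1147) = 14 bits


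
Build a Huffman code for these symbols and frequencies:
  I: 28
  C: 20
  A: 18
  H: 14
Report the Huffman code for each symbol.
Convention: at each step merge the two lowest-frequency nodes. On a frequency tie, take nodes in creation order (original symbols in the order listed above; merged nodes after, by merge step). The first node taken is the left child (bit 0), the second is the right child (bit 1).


Huffman tree construction:
Step 1: Merge H(14) + A(18) = 32
Step 2: Merge C(20) + I(28) = 48
Step 3: Merge (H+A)(32) + (C+I)(48) = 80
Read each symbol's code off the tree from the root (left child = 0, right child = 1).

Codes:
  I: 11 (length 2)
  C: 10 (length 2)
  A: 01 (length 2)
  H: 00 (length 2)
Average code length: 160/80 = 2.0000 bits/symbol


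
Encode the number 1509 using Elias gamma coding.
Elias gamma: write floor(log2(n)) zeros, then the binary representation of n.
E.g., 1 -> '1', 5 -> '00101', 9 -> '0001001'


num_bits = floor(log2(1509)) + 1 = 11
leading_zeros = num_bits - 1 = 10
binary(1509) = 10111100101

Elias gamma(1509) = '0000000000' + '10111100101' = 000000000010111100101 (21 bits)


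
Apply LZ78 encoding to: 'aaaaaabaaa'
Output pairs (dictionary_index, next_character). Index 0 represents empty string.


LZ78 encoding steps:
Dictionary: {0: ''}
Step 1: w='' (idx 0), next='a' -> output (0, 'a'), add 'a' as idx 1
Step 2: w='a' (idx 1), next='a' -> output (1, 'a'), add 'aa' as idx 2
Step 3: w='aa' (idx 2), next='a' -> output (2, 'a'), add 'aaa' as idx 3
Step 4: w='' (idx 0), next='b' -> output (0, 'b'), add 'b' as idx 4
Step 5: w='aaa' (idx 3), end of input -> output (3, '')


Encoded: [(0, 'a'), (1, 'a'), (2, 'a'), (0, 'b'), (3, '')]


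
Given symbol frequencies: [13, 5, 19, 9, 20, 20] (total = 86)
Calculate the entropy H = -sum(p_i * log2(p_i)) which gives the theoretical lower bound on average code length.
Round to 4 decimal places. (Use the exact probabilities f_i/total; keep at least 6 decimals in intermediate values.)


Per-symbol terms -p_i * log2(p_i) with p_i = f_i/86:
  p = 13/86 = 0.151163: log2(p) = -2.725825, -p*log2(p) = 0.412043
  p = 5/86 = 0.058140: log2(p) = -4.104337, -p*log2(p) = 0.238624
  p = 19/86 = 0.220930: log2(p) = -2.178337, -p*log2(p) = 0.481261
  p = 9/86 = 0.104651: log2(p) = -3.256340, -p*log2(p) = 0.340780
  p = 20/86 = 0.232558: log2(p) = -2.104337, -p*log2(p) = 0.489381
  p = 20/86 = 0.232558: log2(p) = -2.104337, -p*log2(p) = 0.489381
H = 0.412043 + 0.238624 + 0.481261 + 0.340780 + 0.489381 + 0.489381 = 2.451470

H = 2.4515 bits/symbol


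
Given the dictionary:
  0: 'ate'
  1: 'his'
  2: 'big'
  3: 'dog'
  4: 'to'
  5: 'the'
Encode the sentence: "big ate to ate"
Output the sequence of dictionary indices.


Look up each word in the dictionary:
  'big' -> 2
  'ate' -> 0
  'to' -> 4
  'ate' -> 0

Encoded: [2, 0, 4, 0]


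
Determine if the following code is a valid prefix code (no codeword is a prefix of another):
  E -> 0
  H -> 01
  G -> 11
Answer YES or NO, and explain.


Checking each pair (does one codeword prefix another?):
  E='0' vs H='01': prefix -- VIOLATION

NO -- this is NOT a valid prefix code. E (0) is a prefix of H (01).


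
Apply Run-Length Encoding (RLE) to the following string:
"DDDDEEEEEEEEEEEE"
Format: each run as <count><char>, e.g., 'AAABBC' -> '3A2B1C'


Scanning runs left to right:
  i=0: run of 'D' x 4 -> '4D'
  i=4: run of 'E' x 12 -> '12E'

RLE = 4D12E


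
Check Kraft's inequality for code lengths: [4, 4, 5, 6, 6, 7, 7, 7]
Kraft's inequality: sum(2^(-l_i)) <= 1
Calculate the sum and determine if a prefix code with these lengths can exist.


Sum = 2^(-4) + 2^(-4) + 2^(-5) + 2^(-6) + 2^(-6) + 2^(-7) + 2^(-7) + 2^(-7)
    = 0.0625 + 0.0625 + 0.03125 + 0.015625 + 0.015625 + 0.0078125 + 0.0078125 + 0.0078125
    = 27/128 = 0.2109375
Since 0.2109375 <= 1, Kraft's inequality IS satisfied.
A prefix code with these lengths CAN exist.

Kraft sum = 0.2109375. Satisfied.


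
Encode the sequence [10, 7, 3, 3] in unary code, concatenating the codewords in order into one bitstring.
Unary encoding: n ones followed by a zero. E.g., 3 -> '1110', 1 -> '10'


Encode each number as n ones followed by a terminating 0:
  10 -> 11111111110 (11 bits)
  7 -> 11111110 (8 bits)
  3 -> 1110 (4 bits)
  3 -> 1110 (4 bits)
Total length = 11 + 8 + 4 + 4 = 27 bits.

Unary([10, 7, 3, 3]) = 111111111101111111011101110 (27 bits)


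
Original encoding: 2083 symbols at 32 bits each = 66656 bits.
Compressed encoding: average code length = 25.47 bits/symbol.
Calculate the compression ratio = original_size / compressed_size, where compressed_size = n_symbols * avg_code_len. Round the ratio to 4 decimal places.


original_size = n_symbols * orig_bits = 2083 * 32 = 66656 bits
compressed_size = n_symbols * avg_code_len = 2083 * 25.47 = 53054.01 bits
ratio = original_size / compressed_size = 66656 / 53054.01 = 1.2564

Compression ratio = 1.2564


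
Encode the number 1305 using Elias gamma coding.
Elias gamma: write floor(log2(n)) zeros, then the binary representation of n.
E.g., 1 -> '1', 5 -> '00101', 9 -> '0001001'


num_bits = floor(log2(1305)) + 1 = 11
leading_zeros = num_bits - 1 = 10
binary(1305) = 10100011001

Elias gamma(1305) = '0000000000' + '10100011001' = 000000000010100011001 (21 bits)


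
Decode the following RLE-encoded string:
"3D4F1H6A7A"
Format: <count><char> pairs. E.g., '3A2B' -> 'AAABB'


Expanding each <count><char> pair:
  3D -> 'DDD'
  4F -> 'FFFF'
  1H -> 'H'
  6A -> 'AAAAAA'
  7A -> 'AAAAAAA'

Decoded = DDDFFFFHAAAAAAAAAAAAA


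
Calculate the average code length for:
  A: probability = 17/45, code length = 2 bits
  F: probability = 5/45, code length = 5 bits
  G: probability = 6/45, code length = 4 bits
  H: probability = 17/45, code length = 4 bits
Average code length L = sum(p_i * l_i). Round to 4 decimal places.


Weighted contributions p_i * l_i:
  A: (17/45) * 2 = 34/45
  F: (5/45) * 5 = 25/45
  G: (6/45) * 4 = 24/45
  H: (17/45) * 4 = 68/45
Sum = (34 + 25 + 24 + 68)/45 = 151/45

L = 151/45 = 3.3556 bits/symbol


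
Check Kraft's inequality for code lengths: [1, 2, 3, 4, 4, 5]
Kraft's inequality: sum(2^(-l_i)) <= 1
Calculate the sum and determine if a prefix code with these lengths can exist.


Sum = 2^(-1) + 2^(-2) + 2^(-3) + 2^(-4) + 2^(-4) + 2^(-5)
    = 0.5 + 0.25 + 0.125 + 0.0625 + 0.0625 + 0.03125
    = 33/32 = 1.03125
Since 1.03125 > 1, Kraft's inequality is NOT satisfied.
A prefix code with these lengths CANNOT exist.

Kraft sum = 1.03125. Not satisfied.


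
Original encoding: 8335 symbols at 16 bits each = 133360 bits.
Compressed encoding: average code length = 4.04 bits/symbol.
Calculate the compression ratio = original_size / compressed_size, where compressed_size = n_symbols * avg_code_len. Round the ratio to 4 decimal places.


original_size = n_symbols * orig_bits = 8335 * 16 = 133360 bits
compressed_size = n_symbols * avg_code_len = 8335 * 4.04 = 33673.4 bits
ratio = original_size / compressed_size = 133360 / 33673.4 = 3.9604

Compression ratio = 3.9604


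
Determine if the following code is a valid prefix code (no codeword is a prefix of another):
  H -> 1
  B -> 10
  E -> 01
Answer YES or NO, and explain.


Checking each pair (does one codeword prefix another?):
  H='1' vs B='10': prefix -- VIOLATION

NO -- this is NOT a valid prefix code. H (1) is a prefix of B (10).


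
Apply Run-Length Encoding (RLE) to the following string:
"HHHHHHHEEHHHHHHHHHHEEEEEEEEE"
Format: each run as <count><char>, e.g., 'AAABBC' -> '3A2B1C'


Scanning runs left to right:
  i=0: run of 'H' x 7 -> '7H'
  i=7: run of 'E' x 2 -> '2E'
  i=9: run of 'H' x 10 -> '10H'
  i=19: run of 'E' x 9 -> '9E'

RLE = 7H2E10H9E


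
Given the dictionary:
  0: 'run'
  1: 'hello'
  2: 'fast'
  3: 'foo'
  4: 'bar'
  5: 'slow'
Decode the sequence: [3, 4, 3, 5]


Look up each index in the dictionary:
  3 -> 'foo'
  4 -> 'bar'
  3 -> 'foo'
  5 -> 'slow'

Decoded: "foo bar foo slow"


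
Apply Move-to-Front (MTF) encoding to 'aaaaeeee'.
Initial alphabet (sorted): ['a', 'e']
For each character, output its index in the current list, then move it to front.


MTF encoding:
'a': index 0 in ['a', 'e'] -> ['a', 'e']
'a': index 0 in ['a', 'e'] -> ['a', 'e']
'a': index 0 in ['a', 'e'] -> ['a', 'e']
'a': index 0 in ['a', 'e'] -> ['a', 'e']
'e': index 1 in ['a', 'e'] -> ['e', 'a']
'e': index 0 in ['e', 'a'] -> ['e', 'a']
'e': index 0 in ['e', 'a'] -> ['e', 'a']
'e': index 0 in ['e', 'a'] -> ['e', 'a']


Output: [0, 0, 0, 0, 1, 0, 0, 0]


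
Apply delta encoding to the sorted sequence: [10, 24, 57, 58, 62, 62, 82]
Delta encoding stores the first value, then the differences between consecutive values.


First value: 10
Deltas:
  24 - 10 = 14
  57 - 24 = 33
  58 - 57 = 1
  62 - 58 = 4
  62 - 62 = 0
  82 - 62 = 20


Delta encoded: [10, 14, 33, 1, 4, 0, 20]


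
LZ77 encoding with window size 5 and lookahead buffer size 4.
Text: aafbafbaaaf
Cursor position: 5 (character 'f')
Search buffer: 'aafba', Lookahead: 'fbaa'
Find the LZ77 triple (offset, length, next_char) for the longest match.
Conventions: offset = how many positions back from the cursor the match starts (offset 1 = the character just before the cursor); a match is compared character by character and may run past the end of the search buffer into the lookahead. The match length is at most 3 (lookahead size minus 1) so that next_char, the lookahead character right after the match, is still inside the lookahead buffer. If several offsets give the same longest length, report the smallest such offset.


Try each offset into the search buffer:
  offset=1 (pos 4, char 'a'): match length 0
  offset=2 (pos 3, char 'b'): match length 0
  offset=3 (pos 2, char 'f'): match length 3
  offset=4 (pos 1, char 'a'): match length 0
  offset=5 (pos 0, char 'a'): match length 0
Longest match has length 3 at offset 3.
next_char = character at position 5 + 3 = 8 -> 'a'

Best match: offset=3, length=3 (matching 'fba' starting at position 2)
LZ77 triple: (3, 3, 'a')


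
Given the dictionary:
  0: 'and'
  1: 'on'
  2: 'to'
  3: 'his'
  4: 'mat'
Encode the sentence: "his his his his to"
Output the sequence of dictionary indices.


Look up each word in the dictionary:
  'his' -> 3
  'his' -> 3
  'his' -> 3
  'his' -> 3
  'to' -> 2

Encoded: [3, 3, 3, 3, 2]


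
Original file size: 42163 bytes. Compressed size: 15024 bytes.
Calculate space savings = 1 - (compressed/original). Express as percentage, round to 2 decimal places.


ratio = compressed/original = 15024/42163 = 0.356331
savings = 1 - ratio = 1 - 0.356331 = 0.643669
as a percentage: 0.643669 * 100 = 64.37%

Space savings = 1 - 15024/42163 = 64.37%


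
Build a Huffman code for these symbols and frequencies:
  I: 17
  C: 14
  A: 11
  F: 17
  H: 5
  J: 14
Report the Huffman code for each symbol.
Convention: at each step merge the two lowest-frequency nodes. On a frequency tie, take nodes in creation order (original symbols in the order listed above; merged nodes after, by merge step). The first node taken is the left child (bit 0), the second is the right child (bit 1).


Huffman tree construction:
Step 1: Merge H(5) + A(11) = 16
Step 2: Merge C(14) + J(14) = 28
Step 3: Merge (H+A)(16) + I(17) = 33
Step 4: Merge F(17) + (C+J)(28) = 45
Step 5: Merge ((H+A)+I)(33) + (F+(C+J))(45) = 78
Read each symbol's code off the tree from the root (left child = 0, right child = 1).

Codes:
  I: 01 (length 2)
  C: 110 (length 3)
  A: 001 (length 3)
  F: 10 (length 2)
  H: 000 (length 3)
  J: 111 (length 3)
Average code length: 200/78 = 2.5641 bits/symbol


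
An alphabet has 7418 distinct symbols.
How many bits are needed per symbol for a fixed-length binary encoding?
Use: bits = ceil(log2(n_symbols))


log2(7418) = 12.8568
Bracket: 2^12 = 4096 < 7418 <= 2^13 = 8192
So ceil(log2(7418)) = 13

bits = ceil(log2(7418)) = ceil(12.8568) = 13 bits


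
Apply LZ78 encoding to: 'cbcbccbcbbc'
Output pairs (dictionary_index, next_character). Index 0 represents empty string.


LZ78 encoding steps:
Dictionary: {0: ''}
Step 1: w='' (idx 0), next='c' -> output (0, 'c'), add 'c' as idx 1
Step 2: w='' (idx 0), next='b' -> output (0, 'b'), add 'b' as idx 2
Step 3: w='c' (idx 1), next='b' -> output (1, 'b'), add 'cb' as idx 3
Step 4: w='c' (idx 1), next='c' -> output (1, 'c'), add 'cc' as idx 4
Step 5: w='b' (idx 2), next='c' -> output (2, 'c'), add 'bc' as idx 5
Step 6: w='b' (idx 2), next='b' -> output (2, 'b'), add 'bb' as idx 6
Step 7: w='c' (idx 1), end of input -> output (1, '')


Encoded: [(0, 'c'), (0, 'b'), (1, 'b'), (1, 'c'), (2, 'c'), (2, 'b'), (1, '')]


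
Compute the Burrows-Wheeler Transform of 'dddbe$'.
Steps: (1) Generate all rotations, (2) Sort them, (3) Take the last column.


Rotations (sorted):
  0: $dddbe -> last char: e
  1: be$ddd -> last char: d
  2: dbe$dd -> last char: d
  3: ddbe$d -> last char: d
  4: dddbe$ -> last char: $
  5: e$dddb -> last char: b


BWT = eddd$b


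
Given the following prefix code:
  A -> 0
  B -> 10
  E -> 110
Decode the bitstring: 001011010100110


Decoding step by step:
Bits 0 -> A
Bits 0 -> A
Bits 10 -> B
Bits 110 -> E
Bits 10 -> B
Bits 10 -> B
Bits 0 -> A
Bits 110 -> E


Decoded message: AABEBBAE


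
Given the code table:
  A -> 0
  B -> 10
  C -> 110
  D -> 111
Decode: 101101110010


Decoding:
10 -> B
110 -> C
111 -> D
0 -> A
0 -> A
10 -> B


Result: BCDAAB


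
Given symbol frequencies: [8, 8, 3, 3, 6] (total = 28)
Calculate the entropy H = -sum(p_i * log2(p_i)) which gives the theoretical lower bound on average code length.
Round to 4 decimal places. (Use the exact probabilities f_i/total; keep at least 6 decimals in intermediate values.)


Per-symbol terms -p_i * log2(p_i) with p_i = f_i/28:
  p = 8/28 = 0.285714: log2(p) = -1.807355, -p*log2(p) = 0.516387
  p = 8/28 = 0.285714: log2(p) = -1.807355, -p*log2(p) = 0.516387
  p = 3/28 = 0.107143: log2(p) = -3.222392, -p*log2(p) = 0.345256
  p = 3/28 = 0.107143: log2(p) = -3.222392, -p*log2(p) = 0.345256
  p = 6/28 = 0.214286: log2(p) = -2.222392, -p*log2(p) = 0.476227
H = 0.516387 + 0.516387 + 0.345256 + 0.345256 + 0.476227 = 2.199513

H = 2.1995 bits/symbol


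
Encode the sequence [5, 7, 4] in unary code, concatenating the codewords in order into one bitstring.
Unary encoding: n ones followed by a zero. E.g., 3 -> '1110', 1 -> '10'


Encode each number as n ones followed by a terminating 0:
  5 -> 111110 (6 bits)
  7 -> 11111110 (8 bits)
  4 -> 11110 (5 bits)
Total length = 6 + 8 + 5 = 19 bits.

Unary([5, 7, 4]) = 1111101111111011110 (19 bits)


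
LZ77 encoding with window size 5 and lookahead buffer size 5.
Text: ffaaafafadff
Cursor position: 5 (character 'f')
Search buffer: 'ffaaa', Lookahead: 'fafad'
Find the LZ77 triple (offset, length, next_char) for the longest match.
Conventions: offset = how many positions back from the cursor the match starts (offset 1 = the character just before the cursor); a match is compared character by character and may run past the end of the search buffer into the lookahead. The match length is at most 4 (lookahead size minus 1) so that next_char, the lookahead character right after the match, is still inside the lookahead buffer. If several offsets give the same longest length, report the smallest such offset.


Try each offset into the search buffer:
  offset=1 (pos 4, char 'a'): match length 0
  offset=2 (pos 3, char 'a'): match length 0
  offset=3 (pos 2, char 'a'): match length 0
  offset=4 (pos 1, char 'f'): match length 2
  offset=5 (pos 0, char 'f'): match length 1
Longest match has length 2 at offset 4.
next_char = character at position 5 + 2 = 7 -> 'f'

Best match: offset=4, length=2 (matching 'fa' starting at position 1)
LZ77 triple: (4, 2, 'f')


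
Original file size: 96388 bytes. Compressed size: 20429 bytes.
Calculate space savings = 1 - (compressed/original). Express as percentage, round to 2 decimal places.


ratio = compressed/original = 20429/96388 = 0.211945
savings = 1 - ratio = 1 - 0.211945 = 0.788055
as a percentage: 0.788055 * 100 = 78.81%

Space savings = 1 - 20429/96388 = 78.81%


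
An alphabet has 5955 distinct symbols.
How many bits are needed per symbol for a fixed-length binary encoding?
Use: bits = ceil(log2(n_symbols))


log2(5955) = 12.5399
Bracket: 2^12 = 4096 < 5955 <= 2^13 = 8192
So ceil(log2(5955)) = 13

bits = ceil(log2(5955)) = ceil(12.5399) = 13 bits


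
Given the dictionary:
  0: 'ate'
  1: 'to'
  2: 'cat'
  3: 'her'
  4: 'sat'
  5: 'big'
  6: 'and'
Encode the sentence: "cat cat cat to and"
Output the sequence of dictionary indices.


Look up each word in the dictionary:
  'cat' -> 2
  'cat' -> 2
  'cat' -> 2
  'to' -> 1
  'and' -> 6

Encoded: [2, 2, 2, 1, 6]


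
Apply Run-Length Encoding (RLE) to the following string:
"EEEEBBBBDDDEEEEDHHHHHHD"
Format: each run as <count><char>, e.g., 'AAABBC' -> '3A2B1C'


Scanning runs left to right:
  i=0: run of 'E' x 4 -> '4E'
  i=4: run of 'B' x 4 -> '4B'
  i=8: run of 'D' x 3 -> '3D'
  i=11: run of 'E' x 4 -> '4E'
  i=15: run of 'D' x 1 -> '1D'
  i=16: run of 'H' x 6 -> '6H'
  i=22: run of 'D' x 1 -> '1D'

RLE = 4E4B3D4E1D6H1D


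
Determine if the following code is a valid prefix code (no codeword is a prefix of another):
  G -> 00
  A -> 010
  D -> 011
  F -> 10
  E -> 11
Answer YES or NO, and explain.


Checking each pair (does one codeword prefix another?):
  G='00' vs A='010': no prefix
  G='00' vs D='011': no prefix
  G='00' vs F='10': no prefix
  G='00' vs E='11': no prefix
  A='010' vs G='00': no prefix
  A='010' vs D='011': no prefix
  A='010' vs F='10': no prefix
  A='010' vs E='11': no prefix
  D='011' vs G='00': no prefix
  D='011' vs A='010': no prefix
  D='011' vs F='10': no prefix
  D='011' vs E='11': no prefix
  F='10' vs G='00': no prefix
  F='10' vs A='010': no prefix
  F='10' vs D='011': no prefix
  F='10' vs E='11': no prefix
  E='11' vs G='00': no prefix
  E='11' vs A='010': no prefix
  E='11' vs D='011': no prefix
  E='11' vs F='10': no prefix
No violation found over all pairs.

YES -- this is a valid prefix code. No codeword is a prefix of any other codeword.


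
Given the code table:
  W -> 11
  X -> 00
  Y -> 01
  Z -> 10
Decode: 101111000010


Decoding:
10 -> Z
11 -> W
11 -> W
00 -> X
00 -> X
10 -> Z


Result: ZWWXXZ


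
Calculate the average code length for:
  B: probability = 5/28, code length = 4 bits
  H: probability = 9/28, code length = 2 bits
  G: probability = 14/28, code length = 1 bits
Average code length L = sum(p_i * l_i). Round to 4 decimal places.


Weighted contributions p_i * l_i:
  B: (5/28) * 4 = 20/28
  H: (9/28) * 2 = 18/28
  G: (14/28) * 1 = 14/28
Sum = (20 + 18 + 14)/28 = 52/28

L = 52/28 = 1.8571 bits/symbol


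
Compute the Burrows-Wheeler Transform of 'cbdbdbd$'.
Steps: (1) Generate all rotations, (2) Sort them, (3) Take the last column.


Rotations (sorted):
  0: $cbdbdbd -> last char: d
  1: bd$cbdbd -> last char: d
  2: bdbd$cbd -> last char: d
  3: bdbdbd$c -> last char: c
  4: cbdbdbd$ -> last char: $
  5: d$cbdbdb -> last char: b
  6: dbd$cbdb -> last char: b
  7: dbdbd$cb -> last char: b


BWT = dddc$bbb


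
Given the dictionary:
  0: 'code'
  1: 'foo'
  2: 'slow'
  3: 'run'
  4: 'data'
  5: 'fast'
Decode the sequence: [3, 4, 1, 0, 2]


Look up each index in the dictionary:
  3 -> 'run'
  4 -> 'data'
  1 -> 'foo'
  0 -> 'code'
  2 -> 'slow'

Decoded: "run data foo code slow"


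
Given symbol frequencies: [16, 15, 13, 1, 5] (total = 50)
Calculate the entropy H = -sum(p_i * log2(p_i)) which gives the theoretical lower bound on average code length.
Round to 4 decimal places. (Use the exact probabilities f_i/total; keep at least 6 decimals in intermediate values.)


Per-symbol terms -p_i * log2(p_i) with p_i = f_i/50:
  p = 16/50 = 0.320000: log2(p) = -1.643856, -p*log2(p) = 0.526034
  p = 15/50 = 0.300000: log2(p) = -1.736966, -p*log2(p) = 0.521090
  p = 13/50 = 0.260000: log2(p) = -1.943416, -p*log2(p) = 0.505288
  p = 1/50 = 0.020000: log2(p) = -5.643856, -p*log2(p) = 0.112877
  p = 5/50 = 0.100000: log2(p) = -3.321928, -p*log2(p) = 0.332193
H = 0.526034 + 0.521090 + 0.505288 + 0.112877 + 0.332193 = 1.997482

H = 1.9975 bits/symbol


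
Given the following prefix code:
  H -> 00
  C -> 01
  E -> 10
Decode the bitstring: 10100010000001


Decoding step by step:
Bits 10 -> E
Bits 10 -> E
Bits 00 -> H
Bits 10 -> E
Bits 00 -> H
Bits 00 -> H
Bits 01 -> C


Decoded message: EEHEHHC


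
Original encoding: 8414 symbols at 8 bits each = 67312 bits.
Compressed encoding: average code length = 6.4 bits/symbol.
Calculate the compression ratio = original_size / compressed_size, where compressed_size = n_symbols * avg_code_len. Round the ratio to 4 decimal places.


original_size = n_symbols * orig_bits = 8414 * 8 = 67312 bits
compressed_size = n_symbols * avg_code_len = 8414 * 6.4 = 53849.6 bits
ratio = original_size / compressed_size = 67312 / 53849.6 = 1.25

Compression ratio = 1.25


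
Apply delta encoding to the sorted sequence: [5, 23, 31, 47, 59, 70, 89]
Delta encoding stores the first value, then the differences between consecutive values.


First value: 5
Deltas:
  23 - 5 = 18
  31 - 23 = 8
  47 - 31 = 16
  59 - 47 = 12
  70 - 59 = 11
  89 - 70 = 19


Delta encoded: [5, 18, 8, 16, 12, 11, 19]


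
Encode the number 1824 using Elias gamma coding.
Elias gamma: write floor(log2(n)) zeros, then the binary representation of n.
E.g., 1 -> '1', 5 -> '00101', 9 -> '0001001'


num_bits = floor(log2(1824)) + 1 = 11
leading_zeros = num_bits - 1 = 10
binary(1824) = 11100100000

Elias gamma(1824) = '0000000000' + '11100100000' = 000000000011100100000 (21 bits)


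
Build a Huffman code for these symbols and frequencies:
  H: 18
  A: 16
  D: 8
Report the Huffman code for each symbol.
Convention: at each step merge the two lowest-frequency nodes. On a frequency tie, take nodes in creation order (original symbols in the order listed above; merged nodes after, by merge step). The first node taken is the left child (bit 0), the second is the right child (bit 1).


Huffman tree construction:
Step 1: Merge D(8) + A(16) = 24
Step 2: Merge H(18) + (D+A)(24) = 42
Read each symbol's code off the tree from the root (left child = 0, right child = 1).

Codes:
  H: 0 (length 1)
  A: 11 (length 2)
  D: 10 (length 2)
Average code length: 66/42 = 1.5714 bits/symbol


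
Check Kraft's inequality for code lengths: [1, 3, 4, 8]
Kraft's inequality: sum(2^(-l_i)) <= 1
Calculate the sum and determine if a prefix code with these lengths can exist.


Sum = 2^(-1) + 2^(-3) + 2^(-4) + 2^(-8)
    = 0.5 + 0.125 + 0.0625 + 0.00390625
    = 177/256 = 0.69140625
Since 0.69140625 <= 1, Kraft's inequality IS satisfied.
A prefix code with these lengths CAN exist.

Kraft sum = 0.69140625. Satisfied.


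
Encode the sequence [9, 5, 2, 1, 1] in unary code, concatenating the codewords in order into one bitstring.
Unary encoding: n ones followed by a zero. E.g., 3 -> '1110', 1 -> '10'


Encode each number as n ones followed by a terminating 0:
  9 -> 1111111110 (10 bits)
  5 -> 111110 (6 bits)
  2 -> 110 (3 bits)
  1 -> 10 (2 bits)
  1 -> 10 (2 bits)
Total length = 10 + 6 + 3 + 2 + 2 = 23 bits.

Unary([9, 5, 2, 1, 1]) = 11111111101111101101010 (23 bits)


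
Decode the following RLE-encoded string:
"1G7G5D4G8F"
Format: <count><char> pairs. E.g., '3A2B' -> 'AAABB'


Expanding each <count><char> pair:
  1G -> 'G'
  7G -> 'GGGGGGG'
  5D -> 'DDDDD'
  4G -> 'GGGG'
  8F -> 'FFFFFFFF'

Decoded = GGGGGGGGDDDDDGGGGFFFFFFFF


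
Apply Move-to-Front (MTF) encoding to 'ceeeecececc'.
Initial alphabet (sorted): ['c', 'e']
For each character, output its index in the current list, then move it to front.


MTF encoding:
'c': index 0 in ['c', 'e'] -> ['c', 'e']
'e': index 1 in ['c', 'e'] -> ['e', 'c']
'e': index 0 in ['e', 'c'] -> ['e', 'c']
'e': index 0 in ['e', 'c'] -> ['e', 'c']
'e': index 0 in ['e', 'c'] -> ['e', 'c']
'c': index 1 in ['e', 'c'] -> ['c', 'e']
'e': index 1 in ['c', 'e'] -> ['e', 'c']
'c': index 1 in ['e', 'c'] -> ['c', 'e']
'e': index 1 in ['c', 'e'] -> ['e', 'c']
'c': index 1 in ['e', 'c'] -> ['c', 'e']
'c': index 0 in ['c', 'e'] -> ['c', 'e']


Output: [0, 1, 0, 0, 0, 1, 1, 1, 1, 1, 0]


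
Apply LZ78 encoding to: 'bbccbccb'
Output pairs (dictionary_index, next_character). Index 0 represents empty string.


LZ78 encoding steps:
Dictionary: {0: ''}
Step 1: w='' (idx 0), next='b' -> output (0, 'b'), add 'b' as idx 1
Step 2: w='b' (idx 1), next='c' -> output (1, 'c'), add 'bc' as idx 2
Step 3: w='' (idx 0), next='c' -> output (0, 'c'), add 'c' as idx 3
Step 4: w='bc' (idx 2), next='c' -> output (2, 'c'), add 'bcc' as idx 4
Step 5: w='b' (idx 1), end of input -> output (1, '')


Encoded: [(0, 'b'), (1, 'c'), (0, 'c'), (2, 'c'), (1, '')]


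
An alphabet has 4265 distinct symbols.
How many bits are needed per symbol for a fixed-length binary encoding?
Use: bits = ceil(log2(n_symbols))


log2(4265) = 12.0583
Bracket: 2^12 = 4096 < 4265 <= 2^13 = 8192
So ceil(log2(4265)) = 13

bits = ceil(log2(4265)) = ceil(12.0583) = 13 bits


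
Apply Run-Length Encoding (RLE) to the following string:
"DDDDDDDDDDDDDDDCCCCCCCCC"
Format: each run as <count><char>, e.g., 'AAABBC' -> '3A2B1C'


Scanning runs left to right:
  i=0: run of 'D' x 15 -> '15D'
  i=15: run of 'C' x 9 -> '9C'

RLE = 15D9C


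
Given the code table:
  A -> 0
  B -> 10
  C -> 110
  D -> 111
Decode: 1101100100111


Decoding:
110 -> C
110 -> C
0 -> A
10 -> B
0 -> A
111 -> D


Result: CCABAD


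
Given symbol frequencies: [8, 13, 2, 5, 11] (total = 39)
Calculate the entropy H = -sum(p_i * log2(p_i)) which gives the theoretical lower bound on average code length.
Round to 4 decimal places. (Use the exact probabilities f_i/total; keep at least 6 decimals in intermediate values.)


Per-symbol terms -p_i * log2(p_i) with p_i = f_i/39:
  p = 8/39 = 0.205128: log2(p) = -2.285402, -p*log2(p) = 0.468800
  p = 13/39 = 0.333333: log2(p) = -1.584963, -p*log2(p) = 0.528321
  p = 2/39 = 0.051282: log2(p) = -4.285402, -p*log2(p) = 0.219764
  p = 5/39 = 0.128205: log2(p) = -2.963474, -p*log2(p) = 0.379933
  p = 11/39 = 0.282051: log2(p) = -1.825971, -p*log2(p) = 0.515017
H = 0.468800 + 0.528321 + 0.219764 + 0.379933 + 0.515017 = 2.111835

H = 2.1118 bits/symbol


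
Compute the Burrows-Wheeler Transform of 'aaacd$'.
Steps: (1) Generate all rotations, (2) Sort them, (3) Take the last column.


Rotations (sorted):
  0: $aaacd -> last char: d
  1: aaacd$ -> last char: $
  2: aacd$a -> last char: a
  3: acd$aa -> last char: a
  4: cd$aaa -> last char: a
  5: d$aaac -> last char: c


BWT = d$aaac


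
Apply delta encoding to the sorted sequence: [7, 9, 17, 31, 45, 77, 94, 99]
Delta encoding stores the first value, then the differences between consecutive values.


First value: 7
Deltas:
  9 - 7 = 2
  17 - 9 = 8
  31 - 17 = 14
  45 - 31 = 14
  77 - 45 = 32
  94 - 77 = 17
  99 - 94 = 5


Delta encoded: [7, 2, 8, 14, 14, 32, 17, 5]


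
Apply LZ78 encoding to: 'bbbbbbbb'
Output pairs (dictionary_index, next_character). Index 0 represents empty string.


LZ78 encoding steps:
Dictionary: {0: ''}
Step 1: w='' (idx 0), next='b' -> output (0, 'b'), add 'b' as idx 1
Step 2: w='b' (idx 1), next='b' -> output (1, 'b'), add 'bb' as idx 2
Step 3: w='bb' (idx 2), next='b' -> output (2, 'b'), add 'bbb' as idx 3
Step 4: w='bb' (idx 2), end of input -> output (2, '')


Encoded: [(0, 'b'), (1, 'b'), (2, 'b'), (2, '')]


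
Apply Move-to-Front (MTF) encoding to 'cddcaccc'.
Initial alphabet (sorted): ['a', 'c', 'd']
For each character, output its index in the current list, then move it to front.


MTF encoding:
'c': index 1 in ['a', 'c', 'd'] -> ['c', 'a', 'd']
'd': index 2 in ['c', 'a', 'd'] -> ['d', 'c', 'a']
'd': index 0 in ['d', 'c', 'a'] -> ['d', 'c', 'a']
'c': index 1 in ['d', 'c', 'a'] -> ['c', 'd', 'a']
'a': index 2 in ['c', 'd', 'a'] -> ['a', 'c', 'd']
'c': index 1 in ['a', 'c', 'd'] -> ['c', 'a', 'd']
'c': index 0 in ['c', 'a', 'd'] -> ['c', 'a', 'd']
'c': index 0 in ['c', 'a', 'd'] -> ['c', 'a', 'd']


Output: [1, 2, 0, 1, 2, 1, 0, 0]


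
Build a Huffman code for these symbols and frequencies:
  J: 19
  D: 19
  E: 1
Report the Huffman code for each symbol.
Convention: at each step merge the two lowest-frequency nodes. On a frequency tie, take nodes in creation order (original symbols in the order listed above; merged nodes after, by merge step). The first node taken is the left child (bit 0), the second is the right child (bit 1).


Huffman tree construction:
Step 1: Merge E(1) + J(19) = 20
Step 2: Merge D(19) + (E+J)(20) = 39
Read each symbol's code off the tree from the root (left child = 0, right child = 1).

Codes:
  J: 11 (length 2)
  D: 0 (length 1)
  E: 10 (length 2)
Average code length: 59/39 = 1.5128 bits/symbol


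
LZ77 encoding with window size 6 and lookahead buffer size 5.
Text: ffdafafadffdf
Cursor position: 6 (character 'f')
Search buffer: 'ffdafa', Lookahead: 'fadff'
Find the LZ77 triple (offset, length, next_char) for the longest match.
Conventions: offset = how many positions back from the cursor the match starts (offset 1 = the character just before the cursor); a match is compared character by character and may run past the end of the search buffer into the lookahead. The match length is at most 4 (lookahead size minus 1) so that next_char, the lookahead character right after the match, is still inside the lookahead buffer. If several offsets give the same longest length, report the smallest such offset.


Try each offset into the search buffer:
  offset=1 (pos 5, char 'a'): match length 0
  offset=2 (pos 4, char 'f'): match length 2
  offset=3 (pos 3, char 'a'): match length 0
  offset=4 (pos 2, char 'd'): match length 0
  offset=5 (pos 1, char 'f'): match length 1
  offset=6 (pos 0, char 'f'): match length 1
Longest match has length 2 at offset 2.
next_char = character at position 6 + 2 = 8 -> 'd'

Best match: offset=2, length=2 (matching 'fa' starting at position 4)
LZ77 triple: (2, 2, 'd')


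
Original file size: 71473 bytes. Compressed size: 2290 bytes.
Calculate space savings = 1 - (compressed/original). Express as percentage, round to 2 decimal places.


ratio = compressed/original = 2290/71473 = 0.03204
savings = 1 - ratio = 1 - 0.03204 = 0.96796
as a percentage: 0.96796 * 100 = 96.8%

Space savings = 1 - 2290/71473 = 96.8%


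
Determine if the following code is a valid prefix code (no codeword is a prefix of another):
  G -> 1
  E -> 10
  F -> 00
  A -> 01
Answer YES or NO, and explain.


Checking each pair (does one codeword prefix another?):
  G='1' vs E='10': prefix -- VIOLATION

NO -- this is NOT a valid prefix code. G (1) is a prefix of E (10).


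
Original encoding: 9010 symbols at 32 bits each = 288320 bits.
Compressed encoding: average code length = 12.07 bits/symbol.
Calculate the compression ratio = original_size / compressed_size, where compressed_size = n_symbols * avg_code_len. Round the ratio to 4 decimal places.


original_size = n_symbols * orig_bits = 9010 * 32 = 288320 bits
compressed_size = n_symbols * avg_code_len = 9010 * 12.07 = 108750.7 bits
ratio = original_size / compressed_size = 288320 / 108750.7 = 2.6512

Compression ratio = 2.6512


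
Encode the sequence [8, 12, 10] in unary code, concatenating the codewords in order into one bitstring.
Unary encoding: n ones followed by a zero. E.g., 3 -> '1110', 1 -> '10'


Encode each number as n ones followed by a terminating 0:
  8 -> 111111110 (9 bits)
  12 -> 1111111111110 (13 bits)
  10 -> 11111111110 (11 bits)
Total length = 9 + 13 + 11 = 33 bits.

Unary([8, 12, 10]) = 111111110111111111111011111111110 (33 bits)


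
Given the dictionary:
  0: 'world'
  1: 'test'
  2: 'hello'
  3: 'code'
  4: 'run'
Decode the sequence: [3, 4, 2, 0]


Look up each index in the dictionary:
  3 -> 'code'
  4 -> 'run'
  2 -> 'hello'
  0 -> 'world'

Decoded: "code run hello world"


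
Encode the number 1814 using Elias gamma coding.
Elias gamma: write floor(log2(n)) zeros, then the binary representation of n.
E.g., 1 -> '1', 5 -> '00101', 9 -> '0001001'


num_bits = floor(log2(1814)) + 1 = 11
leading_zeros = num_bits - 1 = 10
binary(1814) = 11100010110

Elias gamma(1814) = '0000000000' + '11100010110' = 000000000011100010110 (21 bits)


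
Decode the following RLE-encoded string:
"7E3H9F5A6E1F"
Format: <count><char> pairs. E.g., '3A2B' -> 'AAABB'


Expanding each <count><char> pair:
  7E -> 'EEEEEEE'
  3H -> 'HHH'
  9F -> 'FFFFFFFFF'
  5A -> 'AAAAA'
  6E -> 'EEEEEE'
  1F -> 'F'

Decoded = EEEEEEEHHHFFFFFFFFFAAAAAEEEEEEF


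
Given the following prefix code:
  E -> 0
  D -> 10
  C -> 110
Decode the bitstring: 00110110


Decoding step by step:
Bits 0 -> E
Bits 0 -> E
Bits 110 -> C
Bits 110 -> C


Decoded message: EECC


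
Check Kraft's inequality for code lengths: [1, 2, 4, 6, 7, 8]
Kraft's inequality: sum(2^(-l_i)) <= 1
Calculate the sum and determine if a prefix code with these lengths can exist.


Sum = 2^(-1) + 2^(-2) + 2^(-4) + 2^(-6) + 2^(-7) + 2^(-8)
    = 0.5 + 0.25 + 0.0625 + 0.015625 + 0.0078125 + 0.00390625
    = 215/256 = 0.83984375
Since 0.83984375 <= 1, Kraft's inequality IS satisfied.
A prefix code with these lengths CAN exist.

Kraft sum = 0.83984375. Satisfied.


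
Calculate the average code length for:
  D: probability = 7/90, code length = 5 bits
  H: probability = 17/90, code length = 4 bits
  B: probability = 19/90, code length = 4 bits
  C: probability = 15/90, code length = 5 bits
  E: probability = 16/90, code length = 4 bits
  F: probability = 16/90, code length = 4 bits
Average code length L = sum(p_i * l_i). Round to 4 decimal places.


Weighted contributions p_i * l_i:
  D: (7/90) * 5 = 35/90
  H: (17/90) * 4 = 68/90
  B: (19/90) * 4 = 76/90
  C: (15/90) * 5 = 75/90
  E: (16/90) * 4 = 64/90
  F: (16/90) * 4 = 64/90
Sum = (35 + 68 + 76 + 75 + 64 + 64)/90 = 382/90

L = 382/90 = 4.2444 bits/symbol


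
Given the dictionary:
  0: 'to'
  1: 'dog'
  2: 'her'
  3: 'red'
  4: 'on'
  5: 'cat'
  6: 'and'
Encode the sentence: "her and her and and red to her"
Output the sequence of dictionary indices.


Look up each word in the dictionary:
  'her' -> 2
  'and' -> 6
  'her' -> 2
  'and' -> 6
  'and' -> 6
  'red' -> 3
  'to' -> 0
  'her' -> 2

Encoded: [2, 6, 2, 6, 6, 3, 0, 2]


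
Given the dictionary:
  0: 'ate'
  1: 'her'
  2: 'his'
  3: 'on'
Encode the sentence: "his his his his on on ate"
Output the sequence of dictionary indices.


Look up each word in the dictionary:
  'his' -> 2
  'his' -> 2
  'his' -> 2
  'his' -> 2
  'on' -> 3
  'on' -> 3
  'ate' -> 0

Encoded: [2, 2, 2, 2, 3, 3, 0]


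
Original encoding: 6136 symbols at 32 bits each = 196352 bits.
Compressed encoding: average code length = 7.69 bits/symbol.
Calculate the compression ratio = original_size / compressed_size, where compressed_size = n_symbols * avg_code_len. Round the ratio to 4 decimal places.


original_size = n_symbols * orig_bits = 6136 * 32 = 196352 bits
compressed_size = n_symbols * avg_code_len = 6136 * 7.69 = 47185.84 bits
ratio = original_size / compressed_size = 196352 / 47185.84 = 4.1612

Compression ratio = 4.1612


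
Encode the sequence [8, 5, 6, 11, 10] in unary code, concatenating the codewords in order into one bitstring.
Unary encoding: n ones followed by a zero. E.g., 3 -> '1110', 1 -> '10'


Encode each number as n ones followed by a terminating 0:
  8 -> 111111110 (9 bits)
  5 -> 111110 (6 bits)
  6 -> 1111110 (7 bits)
  11 -> 111111111110 (12 bits)
  10 -> 11111111110 (11 bits)
Total length = 9 + 6 + 7 + 12 + 11 = 45 bits.

Unary([8, 5, 6, 11, 10]) = 111111110111110111111011111111111011111111110 (45 bits)


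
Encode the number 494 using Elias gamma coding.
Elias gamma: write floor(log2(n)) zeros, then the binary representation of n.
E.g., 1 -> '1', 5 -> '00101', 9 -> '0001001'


num_bits = floor(log2(494)) + 1 = 9
leading_zeros = num_bits - 1 = 8
binary(494) = 111101110

Elias gamma(494) = '00000000' + '111101110' = 00000000111101110 (17 bits)


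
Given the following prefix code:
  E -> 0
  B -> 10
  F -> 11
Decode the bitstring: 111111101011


Decoding step by step:
Bits 11 -> F
Bits 11 -> F
Bits 11 -> F
Bits 10 -> B
Bits 10 -> B
Bits 11 -> F


Decoded message: FFFBBF


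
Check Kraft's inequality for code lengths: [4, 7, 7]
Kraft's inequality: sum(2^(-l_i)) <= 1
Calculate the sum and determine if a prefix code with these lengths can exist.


Sum = 2^(-4) + 2^(-7) + 2^(-7)
    = 0.0625 + 0.0078125 + 0.0078125
    = 10/128 = 0.078125
Since 0.078125 <= 1, Kraft's inequality IS satisfied.
A prefix code with these lengths CAN exist.

Kraft sum = 0.078125. Satisfied.


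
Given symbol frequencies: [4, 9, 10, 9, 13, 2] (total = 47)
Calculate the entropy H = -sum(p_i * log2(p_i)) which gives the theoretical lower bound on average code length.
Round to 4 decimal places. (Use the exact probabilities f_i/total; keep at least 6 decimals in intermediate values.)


Per-symbol terms -p_i * log2(p_i) with p_i = f_i/47:
  p = 4/47 = 0.085106: log2(p) = -3.554589, -p*log2(p) = 0.302518
  p = 9/47 = 0.191489: log2(p) = -2.384664, -p*log2(p) = 0.456638
  p = 10/47 = 0.212766: log2(p) = -2.232661, -p*log2(p) = 0.475034
  p = 9/47 = 0.191489: log2(p) = -2.384664, -p*log2(p) = 0.456638
  p = 13/47 = 0.276596: log2(p) = -1.854149, -p*log2(p) = 0.512850
  p = 2/47 = 0.042553: log2(p) = -4.554589, -p*log2(p) = 0.193812
H = 0.302518 + 0.456638 + 0.475034 + 0.456638 + 0.512850 + 0.193812 = 2.397490

H = 2.3975 bits/symbol


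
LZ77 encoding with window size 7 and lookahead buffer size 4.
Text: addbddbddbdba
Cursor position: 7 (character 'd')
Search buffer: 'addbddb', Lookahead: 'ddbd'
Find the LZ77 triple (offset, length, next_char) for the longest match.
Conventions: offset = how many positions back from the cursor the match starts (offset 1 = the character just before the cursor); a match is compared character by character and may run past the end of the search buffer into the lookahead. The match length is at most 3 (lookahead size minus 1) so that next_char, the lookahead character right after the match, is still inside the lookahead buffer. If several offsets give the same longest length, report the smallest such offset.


Try each offset into the search buffer:
  offset=1 (pos 6, char 'b'): match length 0
  offset=2 (pos 5, char 'd'): match length 1
  offset=3 (pos 4, char 'd'): match length 3
  offset=4 (pos 3, char 'b'): match length 0
  offset=5 (pos 2, char 'd'): match length 1
  offset=6 (pos 1, char 'd'): match length 3
  offset=7 (pos 0, char 'a'): match length 0
Longest match has length 3, found at offsets 3, 6; take the smallest, offset 3.
next_char = character at position 7 + 3 = 10 -> 'd'

Best match: offset=3, length=3 (matching 'ddb' starting at position 4)
LZ77 triple: (3, 3, 'd')
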